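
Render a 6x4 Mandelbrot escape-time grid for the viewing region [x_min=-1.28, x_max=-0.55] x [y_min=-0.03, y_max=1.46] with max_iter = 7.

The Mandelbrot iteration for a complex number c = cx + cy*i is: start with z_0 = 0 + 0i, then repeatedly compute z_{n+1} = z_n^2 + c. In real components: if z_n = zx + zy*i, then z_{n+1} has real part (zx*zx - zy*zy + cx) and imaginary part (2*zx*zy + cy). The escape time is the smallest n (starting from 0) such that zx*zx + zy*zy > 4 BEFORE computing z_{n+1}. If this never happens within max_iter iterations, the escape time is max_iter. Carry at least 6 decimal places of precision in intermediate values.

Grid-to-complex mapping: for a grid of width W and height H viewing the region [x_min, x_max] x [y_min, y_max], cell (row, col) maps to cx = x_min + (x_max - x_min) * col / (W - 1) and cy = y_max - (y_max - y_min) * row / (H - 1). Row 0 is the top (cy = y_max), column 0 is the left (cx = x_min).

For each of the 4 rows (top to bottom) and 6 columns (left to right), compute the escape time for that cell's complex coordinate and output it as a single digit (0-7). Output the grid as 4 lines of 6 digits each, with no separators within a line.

(row=0, col=0): c = -1.2800 + 1.4600i → escape time 2
(row=0, col=1): c = -1.1340 + 1.4600i → escape time 2
(row=0, col=2): c = -0.9880 + 1.4600i → escape time 2
(row=0, col=3): c = -0.8420 + 1.4600i → escape time 2
(row=0, col=4): c = -0.6960 + 1.4600i → escape time 2
(row=0, col=5): c = -0.5500 + 1.4600i → escape time 2
(row=1, col=0): c = -1.2800 + 0.9633i → escape time 3
(row=1, col=1): c = -1.1340 + 0.9633i → escape time 3
(row=1, col=2): c = -0.9880 + 0.9633i → escape time 3
(row=1, col=3): c = -0.8420 + 0.9633i → escape time 3
(row=1, col=4): c = -0.6960 + 0.9633i → escape time 4
(row=1, col=5): c = -0.5500 + 0.9633i → escape time 4
(row=2, col=0): c = -1.2800 + 0.4667i → escape time 5
(row=2, col=1): c = -1.1340 + 0.4667i → escape time 5
(row=2, col=2): c = -0.9880 + 0.4667i → escape time 5
(row=2, col=3): c = -0.8420 + 0.4667i → escape time 6
(row=2, col=4): c = -0.6960 + 0.4667i → escape time 7
(row=2, col=5): c = -0.5500 + 0.4667i → escape time 7
(row=3, col=0): c = -1.2800 + -0.0300i → escape time 7
(row=3, col=1): c = -1.1340 + -0.0300i → escape time 7
(row=3, col=2): c = -0.9880 + -0.0300i → escape time 7
(row=3, col=3): c = -0.8420 + -0.0300i → escape time 7
(row=3, col=4): c = -0.6960 + -0.0300i → escape time 7
(row=3, col=5): c = -0.5500 + -0.0300i → escape time 7

Answer: 222222
333344
555677
777777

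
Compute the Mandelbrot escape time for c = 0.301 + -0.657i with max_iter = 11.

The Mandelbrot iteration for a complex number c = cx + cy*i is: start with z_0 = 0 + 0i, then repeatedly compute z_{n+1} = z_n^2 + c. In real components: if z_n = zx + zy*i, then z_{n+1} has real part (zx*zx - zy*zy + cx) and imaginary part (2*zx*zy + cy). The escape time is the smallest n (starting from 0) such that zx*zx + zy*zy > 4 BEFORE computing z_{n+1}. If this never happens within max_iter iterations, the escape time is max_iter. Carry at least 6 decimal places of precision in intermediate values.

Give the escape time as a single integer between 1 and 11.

z_0 = 0 + 0i, c = 0.3010 + -0.6570i
Iter 1: z = 0.3010 + -0.6570i, |z|^2 = 0.5223
Iter 2: z = -0.0400 + -1.0525i, |z|^2 = 1.1094
Iter 3: z = -0.8052 + -0.5727i, |z|^2 = 0.9763
Iter 4: z = 0.6213 + 0.2653i, |z|^2 = 0.4564
Iter 5: z = 0.6167 + -0.3274i, |z|^2 = 0.4875
Iter 6: z = 0.5741 + -1.0608i, |z|^2 = 1.4549
Iter 7: z = -0.4946 + -1.8751i, |z|^2 = 3.7606
Iter 8: z = -2.9703 + 1.1980i, |z|^2 = 10.2576
Escaped at iteration 8

Answer: 8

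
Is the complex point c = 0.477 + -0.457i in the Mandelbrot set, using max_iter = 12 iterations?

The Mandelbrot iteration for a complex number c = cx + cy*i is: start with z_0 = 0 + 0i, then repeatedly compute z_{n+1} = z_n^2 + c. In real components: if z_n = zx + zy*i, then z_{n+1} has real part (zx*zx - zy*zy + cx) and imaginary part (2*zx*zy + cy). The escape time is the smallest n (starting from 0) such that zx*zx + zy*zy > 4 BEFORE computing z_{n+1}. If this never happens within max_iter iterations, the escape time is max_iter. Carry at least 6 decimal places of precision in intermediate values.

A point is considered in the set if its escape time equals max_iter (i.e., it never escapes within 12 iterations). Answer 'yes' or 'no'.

z_0 = 0 + 0i, c = 0.4770 + -0.4570i
Iter 1: z = 0.4770 + -0.4570i, |z|^2 = 0.4364
Iter 2: z = 0.4957 + -0.8930i, |z|^2 = 1.0431
Iter 3: z = -0.0747 + -1.3423i, |z|^2 = 1.8073
Iter 4: z = -1.3191 + -0.2564i, |z|^2 = 1.8058
Iter 5: z = 2.1512 + 0.2195i, |z|^2 = 4.6760
Escaped at iteration 5

Answer: no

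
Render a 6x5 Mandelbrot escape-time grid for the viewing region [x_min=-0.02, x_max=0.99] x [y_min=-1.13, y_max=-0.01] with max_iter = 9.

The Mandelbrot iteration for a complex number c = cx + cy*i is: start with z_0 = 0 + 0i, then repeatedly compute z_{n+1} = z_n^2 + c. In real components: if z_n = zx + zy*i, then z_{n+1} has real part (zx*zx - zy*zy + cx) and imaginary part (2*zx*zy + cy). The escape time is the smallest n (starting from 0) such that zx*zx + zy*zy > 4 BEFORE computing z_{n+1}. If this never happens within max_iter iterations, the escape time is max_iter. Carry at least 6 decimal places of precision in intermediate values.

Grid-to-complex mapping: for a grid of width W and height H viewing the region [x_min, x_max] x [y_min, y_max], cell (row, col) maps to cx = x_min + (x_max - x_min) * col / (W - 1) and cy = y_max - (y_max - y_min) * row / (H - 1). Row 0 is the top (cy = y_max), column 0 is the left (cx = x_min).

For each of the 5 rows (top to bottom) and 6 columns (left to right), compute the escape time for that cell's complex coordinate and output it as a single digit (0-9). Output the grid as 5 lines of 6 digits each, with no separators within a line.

Answer: 997433
999432
999332
954322
432222

Derivation:
(row=0, col=0): c = -0.0200 + -0.0100i → escape time 9
(row=0, col=1): c = 0.1820 + -0.0100i → escape time 9
(row=0, col=2): c = 0.3840 + -0.0100i → escape time 7
(row=0, col=3): c = 0.5860 + -0.0100i → escape time 4
(row=0, col=4): c = 0.7880 + -0.0100i → escape time 3
(row=0, col=5): c = 0.9900 + -0.0100i → escape time 3
(row=1, col=0): c = -0.0200 + -0.2900i → escape time 9
(row=1, col=1): c = 0.1820 + -0.2900i → escape time 9
(row=1, col=2): c = 0.3840 + -0.2900i → escape time 9
(row=1, col=3): c = 0.5860 + -0.2900i → escape time 4
(row=1, col=4): c = 0.7880 + -0.2900i → escape time 3
(row=1, col=5): c = 0.9900 + -0.2900i → escape time 2
(row=2, col=0): c = -0.0200 + -0.5700i → escape time 9
(row=2, col=1): c = 0.1820 + -0.5700i → escape time 9
(row=2, col=2): c = 0.3840 + -0.5700i → escape time 9
(row=2, col=3): c = 0.5860 + -0.5700i → escape time 3
(row=2, col=4): c = 0.7880 + -0.5700i → escape time 3
(row=2, col=5): c = 0.9900 + -0.5700i → escape time 2
(row=3, col=0): c = -0.0200 + -0.8500i → escape time 9
(row=3, col=1): c = 0.1820 + -0.8500i → escape time 5
(row=3, col=2): c = 0.3840 + -0.8500i → escape time 4
(row=3, col=3): c = 0.5860 + -0.8500i → escape time 3
(row=3, col=4): c = 0.7880 + -0.8500i → escape time 2
(row=3, col=5): c = 0.9900 + -0.8500i → escape time 2
(row=4, col=0): c = -0.0200 + -1.1300i → escape time 4
(row=4, col=1): c = 0.1820 + -1.1300i → escape time 3
(row=4, col=2): c = 0.3840 + -1.1300i → escape time 2
(row=4, col=3): c = 0.5860 + -1.1300i → escape time 2
(row=4, col=4): c = 0.7880 + -1.1300i → escape time 2
(row=4, col=5): c = 0.9900 + -1.1300i → escape time 2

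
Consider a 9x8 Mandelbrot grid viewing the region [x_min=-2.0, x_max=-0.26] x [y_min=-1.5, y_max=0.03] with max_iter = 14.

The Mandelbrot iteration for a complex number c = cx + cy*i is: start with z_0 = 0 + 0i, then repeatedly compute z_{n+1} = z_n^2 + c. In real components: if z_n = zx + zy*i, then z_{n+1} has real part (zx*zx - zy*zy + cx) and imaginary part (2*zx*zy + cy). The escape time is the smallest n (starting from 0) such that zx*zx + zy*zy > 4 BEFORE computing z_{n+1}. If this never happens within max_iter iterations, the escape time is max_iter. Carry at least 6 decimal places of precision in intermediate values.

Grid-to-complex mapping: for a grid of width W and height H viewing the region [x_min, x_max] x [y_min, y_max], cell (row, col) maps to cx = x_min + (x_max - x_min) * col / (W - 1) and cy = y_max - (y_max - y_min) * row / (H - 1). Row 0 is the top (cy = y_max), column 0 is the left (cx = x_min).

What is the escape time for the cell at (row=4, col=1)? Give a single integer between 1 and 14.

z_0 = 0 + 0i, c = -1.7825 + -0.8443i
Iter 1: z = -1.7825 + -0.8443i, |z|^2 = 3.8901
Iter 2: z = 0.6820 + 2.1656i, |z|^2 = 5.1549
Escaped at iteration 2

Answer: 2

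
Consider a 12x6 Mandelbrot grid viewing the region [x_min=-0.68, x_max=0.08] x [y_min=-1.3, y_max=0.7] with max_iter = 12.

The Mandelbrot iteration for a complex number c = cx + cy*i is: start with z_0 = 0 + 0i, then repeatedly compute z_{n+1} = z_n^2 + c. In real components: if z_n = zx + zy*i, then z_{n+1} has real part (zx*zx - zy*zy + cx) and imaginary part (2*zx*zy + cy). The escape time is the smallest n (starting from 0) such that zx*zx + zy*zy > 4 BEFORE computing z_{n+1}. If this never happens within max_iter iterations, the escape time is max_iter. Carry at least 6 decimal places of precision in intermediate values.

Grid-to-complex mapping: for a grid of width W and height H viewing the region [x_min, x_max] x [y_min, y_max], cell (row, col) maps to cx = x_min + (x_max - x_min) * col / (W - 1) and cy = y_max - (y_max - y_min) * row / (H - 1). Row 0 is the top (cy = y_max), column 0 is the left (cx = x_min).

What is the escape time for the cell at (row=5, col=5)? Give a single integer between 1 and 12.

Answer: 3

Derivation:
z_0 = 0 + 0i, c = -0.3345 + -1.3000i
Iter 1: z = -0.3345 + -1.3000i, |z|^2 = 1.8019
Iter 2: z = -1.9126 + -0.4302i, |z|^2 = 3.8432
Iter 3: z = 3.1385 + 0.3456i, |z|^2 = 9.9698
Escaped at iteration 3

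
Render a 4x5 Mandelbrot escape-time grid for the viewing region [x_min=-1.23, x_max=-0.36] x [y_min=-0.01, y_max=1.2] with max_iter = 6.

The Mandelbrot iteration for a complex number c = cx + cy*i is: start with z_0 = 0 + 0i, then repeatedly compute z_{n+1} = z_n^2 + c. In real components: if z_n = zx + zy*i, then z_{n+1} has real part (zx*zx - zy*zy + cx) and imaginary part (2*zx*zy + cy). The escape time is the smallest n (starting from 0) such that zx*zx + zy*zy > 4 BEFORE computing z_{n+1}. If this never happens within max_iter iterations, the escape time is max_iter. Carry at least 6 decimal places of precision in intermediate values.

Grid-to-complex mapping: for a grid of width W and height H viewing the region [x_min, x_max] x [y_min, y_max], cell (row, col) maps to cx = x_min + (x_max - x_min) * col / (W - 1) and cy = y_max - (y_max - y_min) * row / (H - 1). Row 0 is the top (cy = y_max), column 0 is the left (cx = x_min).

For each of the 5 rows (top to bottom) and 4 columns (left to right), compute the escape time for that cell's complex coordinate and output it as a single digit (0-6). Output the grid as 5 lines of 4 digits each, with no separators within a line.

Answer: 2333
3345
3566
6666
6666

Derivation:
(row=0, col=0): c = -1.2300 + 1.2000i → escape time 2
(row=0, col=1): c = -0.9400 + 1.2000i → escape time 3
(row=0, col=2): c = -0.6500 + 1.2000i → escape time 3
(row=0, col=3): c = -0.3600 + 1.2000i → escape time 3
(row=1, col=0): c = -1.2300 + 0.8975i → escape time 3
(row=1, col=1): c = -0.9400 + 0.8975i → escape time 3
(row=1, col=2): c = -0.6500 + 0.8975i → escape time 4
(row=1, col=3): c = -0.3600 + 0.8975i → escape time 5
(row=2, col=0): c = -1.2300 + 0.5950i → escape time 3
(row=2, col=1): c = -0.9400 + 0.5950i → escape time 5
(row=2, col=2): c = -0.6500 + 0.5950i → escape time 6
(row=2, col=3): c = -0.3600 + 0.5950i → escape time 6
(row=3, col=0): c = -1.2300 + 0.2925i → escape time 6
(row=3, col=1): c = -0.9400 + 0.2925i → escape time 6
(row=3, col=2): c = -0.6500 + 0.2925i → escape time 6
(row=3, col=3): c = -0.3600 + 0.2925i → escape time 6
(row=4, col=0): c = -1.2300 + -0.0100i → escape time 6
(row=4, col=1): c = -0.9400 + -0.0100i → escape time 6
(row=4, col=2): c = -0.6500 + -0.0100i → escape time 6
(row=4, col=3): c = -0.3600 + -0.0100i → escape time 6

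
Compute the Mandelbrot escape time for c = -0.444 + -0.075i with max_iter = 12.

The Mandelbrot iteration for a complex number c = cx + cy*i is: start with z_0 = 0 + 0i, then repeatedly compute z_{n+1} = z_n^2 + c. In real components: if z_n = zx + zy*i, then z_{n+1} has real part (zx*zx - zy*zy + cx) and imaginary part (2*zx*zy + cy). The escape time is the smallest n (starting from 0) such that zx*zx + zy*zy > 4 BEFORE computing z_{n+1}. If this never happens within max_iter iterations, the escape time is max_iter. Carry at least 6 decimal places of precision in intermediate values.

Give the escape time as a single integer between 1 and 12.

Answer: 12

Derivation:
z_0 = 0 + 0i, c = -0.4440 + -0.0750i
Iter 1: z = -0.4440 + -0.0750i, |z|^2 = 0.2028
Iter 2: z = -0.2525 + -0.0084i, |z|^2 = 0.0638
Iter 3: z = -0.3803 + -0.0708i, |z|^2 = 0.1496
Iter 4: z = -0.3044 + -0.0212i, |z|^2 = 0.0931
Iter 5: z = -0.3518 + -0.0621i, |z|^2 = 0.1276
Iter 6: z = -0.3241 + -0.0313i, |z|^2 = 0.1060
Iter 7: z = -0.3399 + -0.0547i, |z|^2 = 0.1186
Iter 8: z = -0.3314 + -0.0378i, |z|^2 = 0.1113
Iter 9: z = -0.3356 + -0.0499i, |z|^2 = 0.1151
Iter 10: z = -0.3339 + -0.0415i, |z|^2 = 0.1132
Iter 11: z = -0.3342 + -0.0473i, |z|^2 = 0.1140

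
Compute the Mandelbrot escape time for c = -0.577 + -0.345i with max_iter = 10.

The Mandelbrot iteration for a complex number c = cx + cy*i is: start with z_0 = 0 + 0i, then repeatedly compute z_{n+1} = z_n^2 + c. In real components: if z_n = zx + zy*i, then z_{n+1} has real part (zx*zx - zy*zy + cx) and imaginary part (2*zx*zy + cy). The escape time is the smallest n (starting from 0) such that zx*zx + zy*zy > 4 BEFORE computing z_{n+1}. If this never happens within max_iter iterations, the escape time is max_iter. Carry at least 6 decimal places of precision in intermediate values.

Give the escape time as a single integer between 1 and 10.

Answer: 10

Derivation:
z_0 = 0 + 0i, c = -0.5770 + -0.3450i
Iter 1: z = -0.5770 + -0.3450i, |z|^2 = 0.4520
Iter 2: z = -0.3631 + 0.0531i, |z|^2 = 0.1347
Iter 3: z = -0.4480 + -0.3836i, |z|^2 = 0.3478
Iter 4: z = -0.5234 + -0.0013i, |z|^2 = 0.2740
Iter 5: z = -0.3030 + -0.3436i, |z|^2 = 0.2099
Iter 6: z = -0.6033 + -0.1368i, |z|^2 = 0.3826
Iter 7: z = -0.2318 + -0.1800i, |z|^2 = 0.0861
Iter 8: z = -0.5557 + -0.2616i, |z|^2 = 0.3772
Iter 9: z = -0.3366 + -0.0543i, |z|^2 = 0.1163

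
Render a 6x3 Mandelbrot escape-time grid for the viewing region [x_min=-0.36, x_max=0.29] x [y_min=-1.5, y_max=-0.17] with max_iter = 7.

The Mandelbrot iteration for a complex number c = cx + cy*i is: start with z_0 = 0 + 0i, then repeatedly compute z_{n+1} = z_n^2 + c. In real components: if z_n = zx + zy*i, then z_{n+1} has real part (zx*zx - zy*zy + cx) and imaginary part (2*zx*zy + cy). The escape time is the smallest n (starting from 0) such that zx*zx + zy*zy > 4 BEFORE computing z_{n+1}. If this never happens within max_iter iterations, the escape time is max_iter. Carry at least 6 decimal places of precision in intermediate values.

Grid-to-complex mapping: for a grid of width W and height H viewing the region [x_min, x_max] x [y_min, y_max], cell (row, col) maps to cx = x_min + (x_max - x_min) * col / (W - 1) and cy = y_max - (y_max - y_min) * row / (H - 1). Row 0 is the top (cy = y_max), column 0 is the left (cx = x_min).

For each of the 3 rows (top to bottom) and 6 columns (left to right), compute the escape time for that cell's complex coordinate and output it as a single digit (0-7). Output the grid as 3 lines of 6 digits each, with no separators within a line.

(row=0, col=0): c = -0.3600 + -0.1700i → escape time 7
(row=0, col=1): c = -0.2300 + -0.1700i → escape time 7
(row=0, col=2): c = -0.1000 + -0.1700i → escape time 7
(row=0, col=3): c = 0.0300 + -0.1700i → escape time 7
(row=0, col=4): c = 0.1600 + -0.1700i → escape time 7
(row=0, col=5): c = 0.2900 + -0.1700i → escape time 7
(row=1, col=0): c = -0.3600 + -0.8350i → escape time 6
(row=1, col=1): c = -0.2300 + -0.8350i → escape time 7
(row=1, col=2): c = -0.1000 + -0.8350i → escape time 7
(row=1, col=3): c = 0.0300 + -0.8350i → escape time 7
(row=1, col=4): c = 0.1600 + -0.8350i → escape time 5
(row=1, col=5): c = 0.2900 + -0.8350i → escape time 4
(row=2, col=0): c = -0.3600 + -1.5000i → escape time 2
(row=2, col=1): c = -0.2300 + -1.5000i → escape time 2
(row=2, col=2): c = -0.1000 + -1.5000i → escape time 2
(row=2, col=3): c = 0.0300 + -1.5000i → escape time 2
(row=2, col=4): c = 0.1600 + -1.5000i → escape time 2
(row=2, col=5): c = 0.2900 + -1.5000i → escape time 2

Answer: 777777
677754
222222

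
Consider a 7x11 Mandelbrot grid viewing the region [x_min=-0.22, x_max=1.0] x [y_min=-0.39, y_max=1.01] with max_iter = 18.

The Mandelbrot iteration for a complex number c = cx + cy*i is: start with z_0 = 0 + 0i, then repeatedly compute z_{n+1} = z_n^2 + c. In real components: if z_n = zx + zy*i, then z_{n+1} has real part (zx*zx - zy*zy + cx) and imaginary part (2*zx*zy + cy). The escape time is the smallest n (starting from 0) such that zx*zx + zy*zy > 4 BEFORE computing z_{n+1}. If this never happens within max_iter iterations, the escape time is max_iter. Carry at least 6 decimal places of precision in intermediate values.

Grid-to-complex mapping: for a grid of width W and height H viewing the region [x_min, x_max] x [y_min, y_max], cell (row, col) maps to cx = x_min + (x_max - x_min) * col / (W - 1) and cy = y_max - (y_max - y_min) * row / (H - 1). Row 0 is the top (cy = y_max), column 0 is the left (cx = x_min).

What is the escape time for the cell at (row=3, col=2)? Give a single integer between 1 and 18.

Answer: 18

Derivation:
z_0 = 0 + 0i, c = 0.1867 + 0.5900i
Iter 1: z = 0.1867 + 0.5900i, |z|^2 = 0.3829
Iter 2: z = -0.1266 + 0.8103i, |z|^2 = 0.6726
Iter 3: z = -0.4538 + 0.3849i, |z|^2 = 0.3541
Iter 4: z = 0.2445 + 0.2407i, |z|^2 = 0.1177
Iter 5: z = 0.1885 + 0.7077i, |z|^2 = 0.5364
Iter 6: z = -0.2786 + 0.8569i, |z|^2 = 0.8118
Iter 7: z = -0.4699 + 0.1125i, |z|^2 = 0.2335
Iter 8: z = 0.3948 + 0.4843i, |z|^2 = 0.3904
Iter 9: z = 0.1080 + 0.9724i, |z|^2 = 0.9572
Iter 10: z = -0.7472 + 0.8001i, |z|^2 = 1.1984
Iter 11: z = 0.1048 + -0.6056i, |z|^2 = 0.3778
Iter 12: z = -0.1692 + 0.4631i, |z|^2 = 0.2431
Iter 13: z = 0.0008 + 0.4333i, |z|^2 = 0.1878
Iter 14: z = -0.0011 + 0.5907i, |z|^2 = 0.3490
Iter 15: z = -0.1623 + 0.5887i, |z|^2 = 0.3729
Iter 16: z = -0.1336 + 0.3989i, |z|^2 = 0.1770
Iter 17: z = 0.0454 + 0.4834i, |z|^2 = 0.2358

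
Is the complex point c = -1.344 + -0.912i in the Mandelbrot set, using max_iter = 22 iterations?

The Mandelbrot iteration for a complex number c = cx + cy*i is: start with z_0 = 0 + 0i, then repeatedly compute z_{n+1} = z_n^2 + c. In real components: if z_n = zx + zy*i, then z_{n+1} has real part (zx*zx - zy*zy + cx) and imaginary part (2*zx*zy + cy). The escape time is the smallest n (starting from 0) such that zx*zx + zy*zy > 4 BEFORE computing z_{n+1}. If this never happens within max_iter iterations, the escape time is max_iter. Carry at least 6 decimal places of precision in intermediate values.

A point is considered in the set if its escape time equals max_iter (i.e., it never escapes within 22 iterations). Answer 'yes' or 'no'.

Answer: no

Derivation:
z_0 = 0 + 0i, c = -1.3440 + -0.9120i
Iter 1: z = -1.3440 + -0.9120i, |z|^2 = 2.6381
Iter 2: z = -0.3694 + 1.5395i, |z|^2 = 2.5064
Iter 3: z = -3.5775 + -2.0494i, |z|^2 = 16.9982
Escaped at iteration 3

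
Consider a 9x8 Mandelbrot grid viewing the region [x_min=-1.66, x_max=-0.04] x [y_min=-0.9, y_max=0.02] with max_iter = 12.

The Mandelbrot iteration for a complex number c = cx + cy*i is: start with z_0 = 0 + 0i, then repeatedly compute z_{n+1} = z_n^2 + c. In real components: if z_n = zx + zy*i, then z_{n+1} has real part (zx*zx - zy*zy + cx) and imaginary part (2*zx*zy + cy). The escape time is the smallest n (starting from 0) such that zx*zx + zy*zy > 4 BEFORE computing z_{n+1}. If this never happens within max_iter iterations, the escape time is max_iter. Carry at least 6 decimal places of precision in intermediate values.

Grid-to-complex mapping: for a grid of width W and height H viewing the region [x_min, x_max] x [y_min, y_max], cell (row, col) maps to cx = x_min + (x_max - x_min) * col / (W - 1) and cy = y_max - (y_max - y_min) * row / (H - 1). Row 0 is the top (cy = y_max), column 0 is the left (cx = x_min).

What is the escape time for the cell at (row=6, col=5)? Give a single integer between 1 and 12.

Answer: 4

Derivation:
z_0 = 0 + 0i, c = -0.6475 + -0.7686i
Iter 1: z = -0.6475 + -0.7686i, |z|^2 = 1.0100
Iter 2: z = -0.8189 + 0.2267i, |z|^2 = 0.7221
Iter 3: z = -0.0282 + -1.1399i, |z|^2 = 1.3002
Iter 4: z = -1.9461 + -0.7042i, |z|^2 = 4.2834
Escaped at iteration 4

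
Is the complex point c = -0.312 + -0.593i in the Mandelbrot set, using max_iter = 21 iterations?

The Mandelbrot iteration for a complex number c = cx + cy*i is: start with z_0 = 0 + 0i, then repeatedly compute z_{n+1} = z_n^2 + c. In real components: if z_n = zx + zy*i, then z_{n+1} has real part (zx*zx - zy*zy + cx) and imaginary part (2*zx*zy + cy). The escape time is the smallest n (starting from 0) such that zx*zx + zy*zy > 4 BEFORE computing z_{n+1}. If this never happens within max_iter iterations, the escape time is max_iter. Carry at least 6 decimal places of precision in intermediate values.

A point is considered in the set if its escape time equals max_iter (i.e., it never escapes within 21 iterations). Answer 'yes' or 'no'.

Answer: yes

Derivation:
z_0 = 0 + 0i, c = -0.3120 + -0.5930i
Iter 1: z = -0.3120 + -0.5930i, |z|^2 = 0.4490
Iter 2: z = -0.5663 + -0.2230i, |z|^2 = 0.3704
Iter 3: z = -0.0410 + -0.3405i, |z|^2 = 0.1176
Iter 4: z = -0.4262 + -0.5651i, |z|^2 = 0.5010
Iter 5: z = -0.4496 + -0.1113i, |z|^2 = 0.2146
Iter 6: z = -0.1222 + -0.4929i, |z|^2 = 0.2579
Iter 7: z = -0.5400 + -0.4725i, |z|^2 = 0.5149
Iter 8: z = -0.2436 + -0.0827i, |z|^2 = 0.0662
Iter 9: z = -0.2595 + -0.5527i, |z|^2 = 0.3728
Iter 10: z = -0.5502 + -0.3062i, |z|^2 = 0.3964
Iter 11: z = -0.1030 + -0.2561i, |z|^2 = 0.0762
Iter 12: z = -0.3670 + -0.5402i, |z|^2 = 0.4265
Iter 13: z = -0.4692 + -0.1965i, |z|^2 = 0.2587
Iter 14: z = -0.1305 + -0.4086i, |z|^2 = 0.1840
Iter 15: z = -0.4619 + -0.4864i, |z|^2 = 0.4499
Iter 16: z = -0.3352 + -0.1437i, |z|^2 = 0.1330
Iter 17: z = -0.2203 + -0.4967i, |z|^2 = 0.2952
Iter 18: z = -0.5102 + -0.3741i, |z|^2 = 0.4003
Iter 19: z = -0.1917 + -0.2112i, |z|^2 = 0.0814
Iter 20: z = -0.3199 + -0.5120i, |z|^2 = 0.3645
Did not escape in 21 iterations → in set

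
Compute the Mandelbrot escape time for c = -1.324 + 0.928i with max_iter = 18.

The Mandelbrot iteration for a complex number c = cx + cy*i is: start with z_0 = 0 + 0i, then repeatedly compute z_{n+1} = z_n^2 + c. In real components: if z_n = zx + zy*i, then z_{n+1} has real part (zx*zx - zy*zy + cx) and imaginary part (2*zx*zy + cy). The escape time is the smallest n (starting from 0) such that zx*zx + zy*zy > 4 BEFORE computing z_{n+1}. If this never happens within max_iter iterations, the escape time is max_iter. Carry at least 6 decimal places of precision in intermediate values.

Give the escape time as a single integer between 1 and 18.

z_0 = 0 + 0i, c = -1.3240 + 0.9280i
Iter 1: z = -1.3240 + 0.9280i, |z|^2 = 2.6142
Iter 2: z = -0.4322 + -1.5293i, |z|^2 = 2.5257
Iter 3: z = -3.4761 + 2.2500i, |z|^2 = 17.1456
Escaped at iteration 3

Answer: 3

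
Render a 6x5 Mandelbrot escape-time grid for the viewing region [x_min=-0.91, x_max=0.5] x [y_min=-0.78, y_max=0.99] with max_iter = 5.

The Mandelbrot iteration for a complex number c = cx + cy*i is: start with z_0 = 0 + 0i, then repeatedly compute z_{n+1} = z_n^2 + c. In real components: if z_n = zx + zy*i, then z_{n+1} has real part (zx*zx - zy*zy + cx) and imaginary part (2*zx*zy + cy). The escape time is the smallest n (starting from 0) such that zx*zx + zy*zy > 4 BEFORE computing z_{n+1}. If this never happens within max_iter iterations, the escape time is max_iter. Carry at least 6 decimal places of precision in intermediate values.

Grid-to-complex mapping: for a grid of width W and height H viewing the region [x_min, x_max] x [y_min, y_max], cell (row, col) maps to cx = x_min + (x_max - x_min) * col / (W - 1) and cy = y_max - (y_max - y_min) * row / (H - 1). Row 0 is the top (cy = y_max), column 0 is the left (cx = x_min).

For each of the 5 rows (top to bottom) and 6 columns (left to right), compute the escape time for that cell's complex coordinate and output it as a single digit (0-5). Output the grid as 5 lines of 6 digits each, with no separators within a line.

(row=0, col=0): c = -0.9100 + 0.9900i → escape time 3
(row=0, col=1): c = -0.6280 + 0.9900i → escape time 4
(row=0, col=2): c = -0.3460 + 0.9900i → escape time 5
(row=0, col=3): c = -0.0640 + 0.9900i → escape time 5
(row=0, col=4): c = 0.2180 + 0.9900i → escape time 4
(row=0, col=5): c = 0.5000 + 0.9900i → escape time 3
(row=1, col=0): c = -0.9100 + 0.5475i → escape time 5
(row=1, col=1): c = -0.6280 + 0.5475i → escape time 5
(row=1, col=2): c = -0.3460 + 0.5475i → escape time 5
(row=1, col=3): c = -0.0640 + 0.5475i → escape time 5
(row=1, col=4): c = 0.2180 + 0.5475i → escape time 5
(row=1, col=5): c = 0.5000 + 0.5475i → escape time 5
(row=2, col=0): c = -0.9100 + 0.1050i → escape time 5
(row=2, col=1): c = -0.6280 + 0.1050i → escape time 5
(row=2, col=2): c = -0.3460 + 0.1050i → escape time 5
(row=2, col=3): c = -0.0640 + 0.1050i → escape time 5
(row=2, col=4): c = 0.2180 + 0.1050i → escape time 5
(row=2, col=5): c = 0.5000 + 0.1050i → escape time 5
(row=3, col=0): c = -0.9100 + -0.3375i → escape time 5
(row=3, col=1): c = -0.6280 + -0.3375i → escape time 5
(row=3, col=2): c = -0.3460 + -0.3375i → escape time 5
(row=3, col=3): c = -0.0640 + -0.3375i → escape time 5
(row=3, col=4): c = 0.2180 + -0.3375i → escape time 5
(row=3, col=5): c = 0.5000 + -0.3375i → escape time 5
(row=4, col=0): c = -0.9100 + -0.7800i → escape time 4
(row=4, col=1): c = -0.6280 + -0.7800i → escape time 4
(row=4, col=2): c = -0.3460 + -0.7800i → escape time 5
(row=4, col=3): c = -0.0640 + -0.7800i → escape time 5
(row=4, col=4): c = 0.2180 + -0.7800i → escape time 5
(row=4, col=5): c = 0.5000 + -0.7800i → escape time 3

Answer: 345543
555555
555555
555555
445553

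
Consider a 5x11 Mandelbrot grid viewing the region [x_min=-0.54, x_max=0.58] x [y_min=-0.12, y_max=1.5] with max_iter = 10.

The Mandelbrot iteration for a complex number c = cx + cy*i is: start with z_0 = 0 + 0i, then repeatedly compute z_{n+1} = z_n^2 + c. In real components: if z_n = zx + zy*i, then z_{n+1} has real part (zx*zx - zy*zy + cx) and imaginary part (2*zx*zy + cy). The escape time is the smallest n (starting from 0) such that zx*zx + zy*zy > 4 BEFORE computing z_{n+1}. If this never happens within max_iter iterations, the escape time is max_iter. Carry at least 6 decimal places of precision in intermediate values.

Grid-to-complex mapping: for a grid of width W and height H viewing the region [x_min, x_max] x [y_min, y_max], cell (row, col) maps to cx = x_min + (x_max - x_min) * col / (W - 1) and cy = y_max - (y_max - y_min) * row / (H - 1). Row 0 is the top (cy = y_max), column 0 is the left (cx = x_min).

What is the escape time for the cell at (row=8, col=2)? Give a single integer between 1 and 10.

Answer: 10

Derivation:
z_0 = 0 + 0i, c = 0.0200 + 0.2040i
Iter 1: z = 0.0200 + 0.2040i, |z|^2 = 0.0420
Iter 2: z = -0.0212 + 0.2122i, |z|^2 = 0.0455
Iter 3: z = -0.0246 + 0.1950i, |z|^2 = 0.0386
Iter 4: z = -0.0174 + 0.1944i, |z|^2 = 0.0381
Iter 5: z = -0.0175 + 0.1972i, |z|^2 = 0.0392
Iter 6: z = -0.0186 + 0.1971i, |z|^2 = 0.0392
Iter 7: z = -0.0185 + 0.1967i, |z|^2 = 0.0390
Iter 8: z = -0.0183 + 0.1967i, |z|^2 = 0.0390
Iter 9: z = -0.0184 + 0.1968i, |z|^2 = 0.0391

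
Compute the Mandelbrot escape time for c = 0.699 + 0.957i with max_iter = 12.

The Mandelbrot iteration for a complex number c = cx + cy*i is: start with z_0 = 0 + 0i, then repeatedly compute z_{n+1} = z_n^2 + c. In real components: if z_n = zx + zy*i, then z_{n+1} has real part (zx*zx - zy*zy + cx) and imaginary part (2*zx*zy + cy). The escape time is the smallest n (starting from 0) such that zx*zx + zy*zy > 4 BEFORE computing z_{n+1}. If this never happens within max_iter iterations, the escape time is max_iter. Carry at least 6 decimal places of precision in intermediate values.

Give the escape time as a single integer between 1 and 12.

z_0 = 0 + 0i, c = 0.6990 + 0.9570i
Iter 1: z = 0.6990 + 0.9570i, |z|^2 = 1.4044
Iter 2: z = 0.2718 + 2.2949i, |z|^2 = 5.3404
Escaped at iteration 2

Answer: 2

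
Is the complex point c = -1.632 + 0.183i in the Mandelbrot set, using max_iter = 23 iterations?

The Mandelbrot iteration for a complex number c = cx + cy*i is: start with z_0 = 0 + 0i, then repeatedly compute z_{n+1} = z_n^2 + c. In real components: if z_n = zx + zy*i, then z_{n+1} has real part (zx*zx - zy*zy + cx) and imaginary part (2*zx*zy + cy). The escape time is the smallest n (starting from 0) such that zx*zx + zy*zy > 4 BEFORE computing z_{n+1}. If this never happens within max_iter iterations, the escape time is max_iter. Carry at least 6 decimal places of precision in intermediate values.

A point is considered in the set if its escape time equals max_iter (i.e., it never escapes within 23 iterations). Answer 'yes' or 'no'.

Answer: no

Derivation:
z_0 = 0 + 0i, c = -1.6320 + 0.1830i
Iter 1: z = -1.6320 + 0.1830i, |z|^2 = 2.6969
Iter 2: z = 0.9979 + -0.4143i, |z|^2 = 1.1675
Iter 3: z = -0.8078 + -0.6439i, |z|^2 = 1.0671
Iter 4: z = -1.3941 + 1.2233i, |z|^2 = 3.4400
Iter 5: z = -1.1849 + -3.2278i, |z|^2 = 11.8225
Escaped at iteration 5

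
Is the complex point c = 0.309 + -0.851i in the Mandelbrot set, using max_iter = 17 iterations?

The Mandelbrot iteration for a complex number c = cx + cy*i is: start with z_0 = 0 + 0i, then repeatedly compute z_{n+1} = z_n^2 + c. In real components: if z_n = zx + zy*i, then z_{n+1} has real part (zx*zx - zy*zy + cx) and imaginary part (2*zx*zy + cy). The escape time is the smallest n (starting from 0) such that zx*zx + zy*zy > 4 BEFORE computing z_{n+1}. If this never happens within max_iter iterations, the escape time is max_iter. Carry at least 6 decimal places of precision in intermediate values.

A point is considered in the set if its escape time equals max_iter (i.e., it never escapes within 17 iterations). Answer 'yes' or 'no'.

Answer: no

Derivation:
z_0 = 0 + 0i, c = 0.3090 + -0.8510i
Iter 1: z = 0.3090 + -0.8510i, |z|^2 = 0.8197
Iter 2: z = -0.3197 + -1.3769i, |z|^2 = 1.9981
Iter 3: z = -1.4847 + 0.0295i, |z|^2 = 2.2051
Iter 4: z = 2.5124 + -0.9385i, |z|^2 = 7.1929
Escaped at iteration 4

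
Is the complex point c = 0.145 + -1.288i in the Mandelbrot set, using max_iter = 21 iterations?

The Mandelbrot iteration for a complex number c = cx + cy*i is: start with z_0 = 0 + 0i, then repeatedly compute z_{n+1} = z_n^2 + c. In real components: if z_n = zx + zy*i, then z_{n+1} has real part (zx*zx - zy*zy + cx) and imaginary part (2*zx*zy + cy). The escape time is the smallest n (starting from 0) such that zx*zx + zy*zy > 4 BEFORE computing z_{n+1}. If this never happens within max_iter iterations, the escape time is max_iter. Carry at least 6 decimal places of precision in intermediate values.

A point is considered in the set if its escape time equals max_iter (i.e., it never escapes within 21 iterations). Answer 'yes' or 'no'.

z_0 = 0 + 0i, c = 0.1450 + -1.2880i
Iter 1: z = 0.1450 + -1.2880i, |z|^2 = 1.6800
Iter 2: z = -1.4929 + -1.6615i, |z|^2 = 4.9895
Escaped at iteration 2

Answer: no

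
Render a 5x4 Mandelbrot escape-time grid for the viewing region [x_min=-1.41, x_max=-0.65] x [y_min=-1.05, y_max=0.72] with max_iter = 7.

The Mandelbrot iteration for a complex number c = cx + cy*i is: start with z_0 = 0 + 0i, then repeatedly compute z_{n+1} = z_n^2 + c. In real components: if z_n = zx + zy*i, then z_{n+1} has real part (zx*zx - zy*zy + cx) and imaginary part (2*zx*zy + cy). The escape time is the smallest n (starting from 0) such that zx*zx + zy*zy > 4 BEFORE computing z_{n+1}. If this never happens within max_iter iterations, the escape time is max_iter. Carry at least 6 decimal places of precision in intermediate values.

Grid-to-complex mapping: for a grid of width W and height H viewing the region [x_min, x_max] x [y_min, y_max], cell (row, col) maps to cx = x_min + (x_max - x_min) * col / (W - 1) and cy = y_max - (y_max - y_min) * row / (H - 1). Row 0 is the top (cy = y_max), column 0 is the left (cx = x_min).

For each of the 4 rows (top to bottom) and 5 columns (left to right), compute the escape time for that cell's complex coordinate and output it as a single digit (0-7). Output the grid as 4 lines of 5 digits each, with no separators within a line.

(row=0, col=0): c = -1.4100 + 0.7200i → escape time 3
(row=0, col=1): c = -1.2200 + 0.7200i → escape time 3
(row=0, col=2): c = -1.0300 + 0.7200i → escape time 3
(row=0, col=3): c = -0.8400 + 0.7200i → escape time 4
(row=0, col=4): c = -0.6500 + 0.7200i → escape time 5
(row=1, col=0): c = -1.4100 + 0.1300i → escape time 7
(row=1, col=1): c = -1.2200 + 0.1300i → escape time 7
(row=1, col=2): c = -1.0300 + 0.1300i → escape time 7
(row=1, col=3): c = -0.8400 + 0.1300i → escape time 7
(row=1, col=4): c = -0.6500 + 0.1300i → escape time 7
(row=2, col=0): c = -1.4100 + -0.4600i → escape time 4
(row=2, col=1): c = -1.2200 + -0.4600i → escape time 6
(row=2, col=2): c = -1.0300 + -0.4600i → escape time 5
(row=2, col=3): c = -0.8400 + -0.4600i → escape time 6
(row=2, col=4): c = -0.6500 + -0.4600i → escape time 7
(row=3, col=0): c = -1.4100 + -1.0500i → escape time 3
(row=3, col=1): c = -1.2200 + -1.0500i → escape time 3
(row=3, col=2): c = -1.0300 + -1.0500i → escape time 3
(row=3, col=3): c = -0.8400 + -1.0500i → escape time 3
(row=3, col=4): c = -0.6500 + -1.0500i → escape time 3

Answer: 33345
77777
46567
33333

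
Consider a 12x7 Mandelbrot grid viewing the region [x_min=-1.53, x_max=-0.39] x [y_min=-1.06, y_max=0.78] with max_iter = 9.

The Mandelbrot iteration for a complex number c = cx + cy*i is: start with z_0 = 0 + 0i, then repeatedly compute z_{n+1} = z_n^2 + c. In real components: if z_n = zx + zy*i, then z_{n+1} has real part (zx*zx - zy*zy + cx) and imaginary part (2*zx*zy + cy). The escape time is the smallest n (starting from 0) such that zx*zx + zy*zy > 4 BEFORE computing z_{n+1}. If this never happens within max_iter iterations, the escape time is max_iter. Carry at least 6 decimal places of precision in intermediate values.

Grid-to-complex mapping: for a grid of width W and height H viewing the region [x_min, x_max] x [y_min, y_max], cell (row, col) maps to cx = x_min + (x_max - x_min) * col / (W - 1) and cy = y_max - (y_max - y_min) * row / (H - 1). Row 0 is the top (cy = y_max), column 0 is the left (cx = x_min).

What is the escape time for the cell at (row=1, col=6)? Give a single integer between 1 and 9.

z_0 = 0 + 0i, c = -0.9082 + 0.4733i
Iter 1: z = -0.9082 + 0.4733i, |z|^2 = 1.0488
Iter 2: z = -0.3074 + -0.3864i, |z|^2 = 0.2438
Iter 3: z = -0.9630 + 0.7109i, |z|^2 = 1.4327
Iter 4: z = -0.4863 + -0.8959i, |z|^2 = 1.0391
Iter 5: z = -1.4743 + 1.3446i, |z|^2 = 3.9816
Iter 6: z = -0.5425 + -3.4914i, |z|^2 = 12.4844
Escaped at iteration 6

Answer: 6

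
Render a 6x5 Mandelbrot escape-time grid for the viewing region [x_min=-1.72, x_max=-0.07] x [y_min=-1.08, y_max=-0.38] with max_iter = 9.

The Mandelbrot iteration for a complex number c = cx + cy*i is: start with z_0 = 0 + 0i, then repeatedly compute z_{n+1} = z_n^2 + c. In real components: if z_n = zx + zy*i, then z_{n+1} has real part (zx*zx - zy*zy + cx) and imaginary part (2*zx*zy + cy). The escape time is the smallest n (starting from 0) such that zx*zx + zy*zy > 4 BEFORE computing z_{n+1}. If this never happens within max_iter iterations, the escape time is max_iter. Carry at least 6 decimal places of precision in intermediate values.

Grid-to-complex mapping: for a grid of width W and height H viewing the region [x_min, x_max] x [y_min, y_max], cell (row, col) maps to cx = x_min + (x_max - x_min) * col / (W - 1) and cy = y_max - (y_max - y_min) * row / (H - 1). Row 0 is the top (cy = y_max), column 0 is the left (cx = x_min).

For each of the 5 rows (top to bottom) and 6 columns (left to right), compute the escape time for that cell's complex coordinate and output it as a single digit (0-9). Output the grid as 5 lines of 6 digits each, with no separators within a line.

(row=0, col=0): c = -1.7200 + -0.3800i → escape time 3
(row=0, col=1): c = -1.3900 + -0.3800i → escape time 5
(row=0, col=2): c = -1.0600 + -0.3800i → escape time 8
(row=0, col=3): c = -0.7300 + -0.3800i → escape time 9
(row=0, col=4): c = -0.4000 + -0.3800i → escape time 9
(row=0, col=5): c = -0.0700 + -0.3800i → escape time 9
(row=1, col=0): c = -1.7200 + -0.5550i → escape time 3
(row=1, col=1): c = -1.3900 + -0.5550i → escape time 3
(row=1, col=2): c = -1.0600 + -0.5550i → escape time 5
(row=1, col=3): c = -0.7300 + -0.5550i → escape time 6
(row=1, col=4): c = -0.4000 + -0.5550i → escape time 9
(row=1, col=5): c = -0.0700 + -0.5550i → escape time 9
(row=2, col=0): c = -1.7200 + -0.7300i → escape time 3
(row=2, col=1): c = -1.3900 + -0.7300i → escape time 3
(row=2, col=2): c = -1.0600 + -0.7300i → escape time 3
(row=2, col=3): c = -0.7300 + -0.7300i → escape time 4
(row=2, col=4): c = -0.4000 + -0.7300i → escape time 7
(row=2, col=5): c = -0.0700 + -0.7300i → escape time 9
(row=3, col=0): c = -1.7200 + -0.9050i → escape time 2
(row=3, col=1): c = -1.3900 + -0.9050i → escape time 3
(row=3, col=2): c = -1.0600 + -0.9050i → escape time 3
(row=3, col=3): c = -0.7300 + -0.9050i → escape time 4
(row=3, col=4): c = -0.4000 + -0.9050i → escape time 5
(row=3, col=5): c = -0.0700 + -0.9050i → escape time 9
(row=4, col=0): c = -1.7200 + -1.0800i → escape time 1
(row=4, col=1): c = -1.3900 + -1.0800i → escape time 2
(row=4, col=2): c = -1.0600 + -1.0800i → escape time 3
(row=4, col=3): c = -0.7300 + -1.0800i → escape time 3
(row=4, col=4): c = -0.4000 + -1.0800i → escape time 4
(row=4, col=5): c = -0.0700 + -1.0800i → escape time 5

Answer: 358999
335699
333479
233459
123345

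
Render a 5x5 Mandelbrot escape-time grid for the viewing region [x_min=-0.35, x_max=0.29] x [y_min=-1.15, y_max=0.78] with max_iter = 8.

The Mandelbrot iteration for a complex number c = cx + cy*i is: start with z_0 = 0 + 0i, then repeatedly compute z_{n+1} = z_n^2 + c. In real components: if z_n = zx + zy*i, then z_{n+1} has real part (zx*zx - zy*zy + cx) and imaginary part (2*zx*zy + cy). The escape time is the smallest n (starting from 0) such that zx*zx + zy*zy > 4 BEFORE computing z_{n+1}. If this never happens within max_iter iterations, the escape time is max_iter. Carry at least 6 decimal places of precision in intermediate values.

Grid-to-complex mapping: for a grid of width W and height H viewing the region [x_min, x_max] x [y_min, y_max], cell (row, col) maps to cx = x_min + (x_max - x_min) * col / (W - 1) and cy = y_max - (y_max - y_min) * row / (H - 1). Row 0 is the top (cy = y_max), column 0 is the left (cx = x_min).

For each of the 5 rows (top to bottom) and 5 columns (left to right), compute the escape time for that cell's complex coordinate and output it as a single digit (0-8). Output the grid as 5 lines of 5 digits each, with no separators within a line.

(row=0, col=0): c = -0.3500 + 0.7800i → escape time 7
(row=0, col=1): c = -0.1900 + 0.7800i → escape time 8
(row=0, col=2): c = -0.0300 + 0.7800i → escape time 8
(row=0, col=3): c = 0.1300 + 0.7800i → escape time 6
(row=0, col=4): c = 0.2900 + 0.7800i → escape time 5
(row=1, col=0): c = -0.3500 + 0.2975i → escape time 8
(row=1, col=1): c = -0.1900 + 0.2975i → escape time 8
(row=1, col=2): c = -0.0300 + 0.2975i → escape time 8
(row=1, col=3): c = 0.1300 + 0.2975i → escape time 8
(row=1, col=4): c = 0.2900 + 0.2975i → escape time 8
(row=2, col=0): c = -0.3500 + -0.1850i → escape time 8
(row=2, col=1): c = -0.1900 + -0.1850i → escape time 8
(row=2, col=2): c = -0.0300 + -0.1850i → escape time 8
(row=2, col=3): c = 0.1300 + -0.1850i → escape time 8
(row=2, col=4): c = 0.2900 + -0.1850i → escape time 8
(row=3, col=0): c = -0.3500 + -0.6675i → escape time 8
(row=3, col=1): c = -0.1900 + -0.6675i → escape time 8
(row=3, col=2): c = -0.0300 + -0.6675i → escape time 8
(row=3, col=3): c = 0.1300 + -0.6675i → escape time 8
(row=3, col=4): c = 0.2900 + -0.6675i → escape time 7
(row=4, col=0): c = -0.3500 + -1.1500i → escape time 4
(row=4, col=1): c = -0.1900 + -1.1500i → escape time 4
(row=4, col=2): c = -0.0300 + -1.1500i → escape time 4
(row=4, col=3): c = 0.1300 + -1.1500i → escape time 3
(row=4, col=4): c = 0.2900 + -1.1500i → escape time 2

Answer: 78865
88888
88888
88887
44432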